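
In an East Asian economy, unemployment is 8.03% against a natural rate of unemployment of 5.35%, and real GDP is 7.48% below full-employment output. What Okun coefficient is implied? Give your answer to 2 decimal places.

β ≈ 2.79

Okun's law: output gap = -β × (u - u*).
-7.48 = -β × (8.03 - 5.35) = -β × 2.68, so β = 7.48/2.68 = 2.79.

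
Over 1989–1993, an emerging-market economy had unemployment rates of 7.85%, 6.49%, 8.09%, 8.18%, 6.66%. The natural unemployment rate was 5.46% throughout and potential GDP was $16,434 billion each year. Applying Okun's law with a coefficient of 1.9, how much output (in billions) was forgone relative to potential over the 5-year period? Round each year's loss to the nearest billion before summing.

Year 1989: gap = -1.9 × (7.85 - 5.46) = -4.541%, loss ≈ 16434 × 4.541/100 ≈ 746.
Year 1990: gap = -1.9 × (6.49 - 5.46) = -1.957%, loss ≈ 16434 × 1.957/100 ≈ 322.
Year 1991: gap = -1.9 × (8.09 - 5.46) = -4.997%, loss ≈ 16434 × 4.997/100 ≈ 821.
Year 1992: gap = -1.9 × (8.18 - 5.46) = -5.168%, loss ≈ 16434 × 5.168/100 ≈ 849.
Year 1993: gap = -1.9 × (6.66 - 5.46) = -2.28%, loss ≈ 16434 × 2.28/100 ≈ 375.
Total lost output = 746 + 322 + 821 + 849 + 375 = 3113 billion.

$3,113 billion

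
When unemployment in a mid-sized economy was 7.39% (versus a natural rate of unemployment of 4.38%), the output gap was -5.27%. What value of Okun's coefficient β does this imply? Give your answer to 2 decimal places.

Okun's law: output gap = -β × (u - u*).
-5.27 = -β × (7.39 - 4.38) = -β × 3.01, so β = 5.27/3.01 = 1.75.

β ≈ 1.75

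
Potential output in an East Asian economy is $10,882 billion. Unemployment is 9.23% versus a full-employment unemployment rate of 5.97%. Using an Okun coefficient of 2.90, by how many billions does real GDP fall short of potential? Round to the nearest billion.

Output gap = -2.90 × (9.23 - 5.97) = -2.9 × 3.26 = -9.454%.
Actual GDP ≈ 10882 × 0.90546 ≈ 9853 billion, so the shortfall is 10882 - 9853 = 1029 billion.

$1,029 billion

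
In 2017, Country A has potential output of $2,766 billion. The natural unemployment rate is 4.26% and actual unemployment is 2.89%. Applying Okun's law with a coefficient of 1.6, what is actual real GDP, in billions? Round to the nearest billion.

Unemployment gap = 2.89 - 4.26 = -1.37 points, so the output gap is -1.6 × (-1.37) = 2.192%.
Actual GDP = 2766 × (1 + 2.192/100) = 2766 × 1.02192 ≈ 2827 billion.

$2,827 billion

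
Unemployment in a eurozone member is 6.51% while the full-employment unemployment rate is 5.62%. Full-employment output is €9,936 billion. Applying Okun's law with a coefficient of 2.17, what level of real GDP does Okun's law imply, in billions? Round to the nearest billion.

€9,744 billion

Unemployment gap = 6.51 - 5.62 = 0.89 points, so the output gap is -2.17 × 0.89 = -1.9313%.
Actual GDP = 9936 × (1 - 1.9313/100) = 9936 × 0.980687 ≈ 9744 billion.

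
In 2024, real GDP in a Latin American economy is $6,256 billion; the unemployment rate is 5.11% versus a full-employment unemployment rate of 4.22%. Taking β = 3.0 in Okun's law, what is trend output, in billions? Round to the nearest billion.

$6,428 billion

Unemployment gap = 5.11 - 4.22 = 0.89 points, so output gap = -3 × 0.89 = -2.67%.
Since Y = Y* × (1 + gap/100), Y* = 6256/0.9733 ≈ 6428 billion.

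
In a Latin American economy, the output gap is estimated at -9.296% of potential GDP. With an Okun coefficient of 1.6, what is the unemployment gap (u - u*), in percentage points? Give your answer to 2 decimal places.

Okun's law: output gap = -β × (u - u*), so u - u* = -(output gap)/β.
u - u* = -(-9.296)/1.6 = 5.81 percentage points.

5.81 percentage points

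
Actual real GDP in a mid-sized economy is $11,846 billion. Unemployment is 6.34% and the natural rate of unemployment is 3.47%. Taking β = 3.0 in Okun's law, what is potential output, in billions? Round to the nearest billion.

$12,962 billion

Unemployment gap = 6.34 - 3.47 = 2.87 points, so output gap = -3 × 2.87 = -8.61%.
Since Y = Y* × (1 + gap/100), Y* = 11846/0.9139 ≈ 12962 billion.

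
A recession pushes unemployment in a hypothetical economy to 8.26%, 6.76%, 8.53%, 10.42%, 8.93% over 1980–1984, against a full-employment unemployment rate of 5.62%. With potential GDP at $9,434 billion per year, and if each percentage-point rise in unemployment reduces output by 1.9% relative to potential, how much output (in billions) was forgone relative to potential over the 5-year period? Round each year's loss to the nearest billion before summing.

$2,652 billion

Year 1980: gap = -1.9 × (8.26 - 5.62) = -5.016%, loss ≈ 9434 × 5.016/100 ≈ 473.
Year 1981: gap = -1.9 × (6.76 - 5.62) = -2.166%, loss ≈ 9434 × 2.166/100 ≈ 204.
Year 1982: gap = -1.9 × (8.53 - 5.62) = -5.529%, loss ≈ 9434 × 5.529/100 ≈ 522.
Year 1983: gap = -1.9 × (10.42 - 5.62) = -9.12%, loss ≈ 9434 × 9.12/100 ≈ 860.
Year 1984: gap = -1.9 × (8.93 - 5.62) = -6.289%, loss ≈ 9434 × 6.289/100 ≈ 593.
Total lost output = 473 + 204 + 522 + 860 + 593 = 2652 billion.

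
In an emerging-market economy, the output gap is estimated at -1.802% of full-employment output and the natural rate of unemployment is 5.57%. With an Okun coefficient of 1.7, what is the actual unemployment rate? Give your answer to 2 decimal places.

From Okun's law, u - u* = -(output gap)/β = -(-1.802)/1.7 = 1.06 points.
So u = 5.57 + 1.06 = 6.63%.

6.63%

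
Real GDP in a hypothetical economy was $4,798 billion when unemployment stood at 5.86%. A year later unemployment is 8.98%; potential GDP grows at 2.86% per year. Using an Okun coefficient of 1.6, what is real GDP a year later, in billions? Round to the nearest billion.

Δu = 8.98 - 5.86 = 3.12 points.
Okun's law (growth form): g_Y = g_Y* - β × Δu = 2.86 - 1.6 × (3.12) = 2.86 - 4.992 = -2.132%.
Real GDP in the next year = 4798 × (1 - 2.132/100) = 4798 × 0.97868 ≈ 4696 billion.

$4,696 billion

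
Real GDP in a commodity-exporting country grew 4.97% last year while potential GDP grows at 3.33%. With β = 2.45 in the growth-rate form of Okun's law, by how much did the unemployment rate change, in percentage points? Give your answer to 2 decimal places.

Growth-rate Okun's law: g_Y = g_Y* - β × Δu, so Δu = (g_Y* - g_Y)/β.
Δu = (3.33 - 4.97)/2.45 = -1.64/2.45 = -0.67 percentage points.

-0.67 percentage points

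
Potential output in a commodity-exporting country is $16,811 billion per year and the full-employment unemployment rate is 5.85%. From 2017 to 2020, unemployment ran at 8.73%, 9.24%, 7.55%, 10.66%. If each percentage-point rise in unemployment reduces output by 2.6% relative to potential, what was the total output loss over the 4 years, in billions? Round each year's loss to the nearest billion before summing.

$5,586 billion

Year 2017: gap = -2.6 × (8.73 - 5.85) = -7.488%, loss ≈ 16811 × 7.488/100 ≈ 1259.
Year 2018: gap = -2.6 × (9.24 - 5.85) = -8.814%, loss ≈ 16811 × 8.814/100 ≈ 1482.
Year 2019: gap = -2.6 × (7.55 - 5.85) = -4.42%, loss ≈ 16811 × 4.42/100 ≈ 743.
Year 2020: gap = -2.6 × (10.66 - 5.85) = -12.506%, loss ≈ 16811 × 12.506/100 ≈ 2102.
Total lost output = 1259 + 1482 + 743 + 2102 = 5586 billion.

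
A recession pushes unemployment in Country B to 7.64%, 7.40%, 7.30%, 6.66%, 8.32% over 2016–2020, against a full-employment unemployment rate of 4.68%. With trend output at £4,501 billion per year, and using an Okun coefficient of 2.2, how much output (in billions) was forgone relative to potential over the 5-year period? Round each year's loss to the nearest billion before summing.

£1,377 billion

Year 2016: gap = -2.2 × (7.64 - 4.68) = -6.512%, loss ≈ 4501 × 6.512/100 ≈ 293.
Year 2017: gap = -2.2 × (7.4 - 4.68) = -5.984%, loss ≈ 4501 × 5.984/100 ≈ 269.
Year 2018: gap = -2.2 × (7.3 - 4.68) = -5.764%, loss ≈ 4501 × 5.764/100 ≈ 259.
Year 2019: gap = -2.2 × (6.66 - 4.68) = -4.356%, loss ≈ 4501 × 4.356/100 ≈ 196.
Year 2020: gap = -2.2 × (8.32 - 4.68) = -8.008%, loss ≈ 4501 × 8.008/100 ≈ 360.
Total lost output = 293 + 269 + 259 + 196 + 360 = 1377 billion.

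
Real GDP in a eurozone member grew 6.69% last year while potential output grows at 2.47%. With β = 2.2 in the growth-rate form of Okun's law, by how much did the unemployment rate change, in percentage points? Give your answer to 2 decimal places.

-1.92 percentage points

Growth-rate Okun's law: g_Y = g_Y* - β × Δu, so Δu = (g_Y* - g_Y)/β.
Δu = (2.47 - 6.69)/2.2 = -4.22/2.2 = -1.92 percentage points.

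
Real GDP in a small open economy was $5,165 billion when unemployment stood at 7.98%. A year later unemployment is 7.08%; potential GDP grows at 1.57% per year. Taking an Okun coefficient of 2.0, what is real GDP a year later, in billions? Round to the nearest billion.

Δu = 7.08 - 7.98 = -0.9 points.
Okun's law (growth form): g_Y = g_Y* - β × Δu = 1.57 - 2.0 × (-0.90) = 1.57 + 1.8 = 3.37%.
Real GDP in the next year = 5165 × (1 + 3.37/100) = 5165 × 1.0337 ≈ 5339 billion.

$5,339 billion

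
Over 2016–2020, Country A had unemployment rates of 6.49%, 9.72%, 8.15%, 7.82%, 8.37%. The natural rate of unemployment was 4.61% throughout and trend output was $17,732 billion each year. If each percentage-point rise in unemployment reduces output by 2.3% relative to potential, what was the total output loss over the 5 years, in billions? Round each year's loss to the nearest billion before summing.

$7,137 billion

Year 2016: gap = -2.3 × (6.49 - 4.61) = -4.324%, loss ≈ 17732 × 4.324/100 ≈ 767.
Year 2017: gap = -2.3 × (9.72 - 4.61) = -11.753%, loss ≈ 17732 × 11.753/100 ≈ 2084.
Year 2018: gap = -2.3 × (8.15 - 4.61) = -8.142%, loss ≈ 17732 × 8.142/100 ≈ 1444.
Year 2019: gap = -2.3 × (7.82 - 4.61) = -7.383%, loss ≈ 17732 × 7.383/100 ≈ 1309.
Year 2020: gap = -2.3 × (8.37 - 4.61) = -8.648%, loss ≈ 17732 × 8.648/100 ≈ 1533.
Total lost output = 767 + 2084 + 1444 + 1309 + 1533 = 7137 billion.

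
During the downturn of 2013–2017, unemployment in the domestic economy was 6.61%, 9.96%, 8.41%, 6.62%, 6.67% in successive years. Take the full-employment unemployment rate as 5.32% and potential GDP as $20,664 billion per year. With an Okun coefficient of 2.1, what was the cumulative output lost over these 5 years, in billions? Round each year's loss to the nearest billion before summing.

Year 2013: gap = -2.1 × (6.61 - 5.32) = -2.709%, loss ≈ 20664 × 2.709/100 ≈ 560.
Year 2014: gap = -2.1 × (9.96 - 5.32) = -9.744%, loss ≈ 20664 × 9.744/100 ≈ 2014.
Year 2015: gap = -2.1 × (8.41 - 5.32) = -6.489%, loss ≈ 20664 × 6.489/100 ≈ 1341.
Year 2016: gap = -2.1 × (6.62 - 5.32) = -2.73%, loss ≈ 20664 × 2.73/100 ≈ 564.
Year 2017: gap = -2.1 × (6.67 - 5.32) = -2.835%, loss ≈ 20664 × 2.835/100 ≈ 586.
Total lost output = 560 + 2014 + 1341 + 564 + 586 = 5065 billion.

$5,065 billion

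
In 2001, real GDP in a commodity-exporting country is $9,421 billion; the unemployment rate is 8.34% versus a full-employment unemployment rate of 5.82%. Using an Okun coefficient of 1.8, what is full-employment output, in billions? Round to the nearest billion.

$9,869 billion

Unemployment gap = 8.34 - 5.82 = 2.52 points, so output gap = -1.8 × 2.52 = -4.536%.
Since Y = Y* × (1 + gap/100), Y* = 9421/0.95464 ≈ 9869 billion.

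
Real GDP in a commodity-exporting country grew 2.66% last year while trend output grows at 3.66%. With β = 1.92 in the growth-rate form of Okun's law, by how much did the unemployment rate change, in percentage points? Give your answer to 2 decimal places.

Growth-rate Okun's law: g_Y = g_Y* - β × Δu, so Δu = (g_Y* - g_Y)/β.
Δu = (3.66 - 2.66)/1.92 = 1/1.92 = 0.52 percentage points.

0.52 percentage points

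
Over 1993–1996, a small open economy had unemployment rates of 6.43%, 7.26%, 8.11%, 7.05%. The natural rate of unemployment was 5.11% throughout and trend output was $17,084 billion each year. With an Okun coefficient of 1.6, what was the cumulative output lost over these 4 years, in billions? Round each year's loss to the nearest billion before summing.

$2,299 billion

Year 1993: gap = -1.6 × (6.43 - 5.11) = -2.112%, loss ≈ 17084 × 2.112/100 ≈ 361.
Year 1994: gap = -1.6 × (7.26 - 5.11) = -3.44%, loss ≈ 17084 × 3.44/100 ≈ 588.
Year 1995: gap = -1.6 × (8.11 - 5.11) = -4.8%, loss ≈ 17084 × 4.8/100 ≈ 820.
Year 1996: gap = -1.6 × (7.05 - 5.11) = -3.104%, loss ≈ 17084 × 3.104/100 ≈ 530.
Total lost output = 361 + 588 + 820 + 530 = 2299 billion.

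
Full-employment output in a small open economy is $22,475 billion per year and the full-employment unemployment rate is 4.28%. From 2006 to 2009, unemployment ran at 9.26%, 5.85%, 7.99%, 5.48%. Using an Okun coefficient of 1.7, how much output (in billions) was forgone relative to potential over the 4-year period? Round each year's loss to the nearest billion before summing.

$4,378 billion

Year 2006: gap = -1.7 × (9.26 - 4.28) = -8.466%, loss ≈ 22475 × 8.466/100 ≈ 1903.
Year 2007: gap = -1.7 × (5.85 - 4.28) = -2.669%, loss ≈ 22475 × 2.669/100 ≈ 600.
Year 2008: gap = -1.7 × (7.99 - 4.28) = -6.307%, loss ≈ 22475 × 6.307/100 ≈ 1417.
Year 2009: gap = -1.7 × (5.48 - 4.28) = -2.04%, loss ≈ 22475 × 2.04/100 ≈ 458.
Total lost output = 1903 + 600 + 1417 + 458 = 4378 billion.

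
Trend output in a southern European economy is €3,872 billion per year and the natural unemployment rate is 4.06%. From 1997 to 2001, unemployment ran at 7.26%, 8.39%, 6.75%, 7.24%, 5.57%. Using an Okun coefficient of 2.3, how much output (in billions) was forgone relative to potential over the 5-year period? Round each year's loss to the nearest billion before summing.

€1,328 billion

Year 1997: gap = -2.3 × (7.26 - 4.06) = -7.36%, loss ≈ 3872 × 7.36/100 ≈ 285.
Year 1998: gap = -2.3 × (8.39 - 4.06) = -9.959%, loss ≈ 3872 × 9.959/100 ≈ 386.
Year 1999: gap = -2.3 × (6.75 - 4.06) = -6.187%, loss ≈ 3872 × 6.187/100 ≈ 240.
Year 2000: gap = -2.3 × (7.24 - 4.06) = -7.314%, loss ≈ 3872 × 7.314/100 ≈ 283.
Year 2001: gap = -2.3 × (5.57 - 4.06) = -3.473%, loss ≈ 3872 × 3.473/100 ≈ 134.
Total lost output = 285 + 386 + 240 + 283 + 134 = 1328 billion.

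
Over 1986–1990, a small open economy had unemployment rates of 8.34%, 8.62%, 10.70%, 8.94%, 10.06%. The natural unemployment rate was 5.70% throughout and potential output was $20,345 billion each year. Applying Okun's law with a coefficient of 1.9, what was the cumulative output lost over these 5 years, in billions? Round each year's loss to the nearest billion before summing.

Year 1986: gap = -1.9 × (8.34 - 5.7) = -5.016%, loss ≈ 20345 × 5.016/100 ≈ 1021.
Year 1987: gap = -1.9 × (8.62 - 5.7) = -5.548%, loss ≈ 20345 × 5.548/100 ≈ 1129.
Year 1988: gap = -1.9 × (10.7 - 5.7) = -9.5%, loss ≈ 20345 × 9.5/100 ≈ 1933.
Year 1989: gap = -1.9 × (8.94 - 5.7) = -6.156%, loss ≈ 20345 × 6.156/100 ≈ 1252.
Year 1990: gap = -1.9 × (10.06 - 5.7) = -8.284%, loss ≈ 20345 × 8.284/100 ≈ 1685.
Total lost output = 1021 + 1129 + 1933 + 1252 + 1685 = 7020 billion.

$7,020 billion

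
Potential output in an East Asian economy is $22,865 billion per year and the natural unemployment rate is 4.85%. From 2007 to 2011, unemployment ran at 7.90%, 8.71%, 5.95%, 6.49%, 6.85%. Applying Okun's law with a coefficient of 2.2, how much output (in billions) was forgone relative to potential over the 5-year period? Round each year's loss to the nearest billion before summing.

$5,860 billion

Year 2007: gap = -2.2 × (7.9 - 4.85) = -6.71%, loss ≈ 22865 × 6.71/100 ≈ 1534.
Year 2008: gap = -2.2 × (8.71 - 4.85) = -8.492%, loss ≈ 22865 × 8.492/100 ≈ 1942.
Year 2009: gap = -2.2 × (5.95 - 4.85) = -2.42%, loss ≈ 22865 × 2.42/100 ≈ 553.
Year 2010: gap = -2.2 × (6.49 - 4.85) = -3.608%, loss ≈ 22865 × 3.608/100 ≈ 825.
Year 2011: gap = -2.2 × (6.85 - 4.85) = -4.4%, loss ≈ 22865 × 4.4/100 ≈ 1006.
Total lost output = 1534 + 1942 + 553 + 825 + 1006 = 5860 billion.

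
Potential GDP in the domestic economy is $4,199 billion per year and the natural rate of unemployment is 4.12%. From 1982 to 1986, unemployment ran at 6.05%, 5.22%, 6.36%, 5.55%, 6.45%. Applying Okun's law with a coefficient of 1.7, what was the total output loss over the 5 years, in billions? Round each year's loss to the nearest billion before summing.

$645 billion

Year 1982: gap = -1.7 × (6.05 - 4.12) = -3.281%, loss ≈ 4199 × 3.281/100 ≈ 138.
Year 1983: gap = -1.7 × (5.22 - 4.12) = -1.87%, loss ≈ 4199 × 1.87/100 ≈ 79.
Year 1984: gap = -1.7 × (6.36 - 4.12) = -3.808%, loss ≈ 4199 × 3.808/100 ≈ 160.
Year 1985: gap = -1.7 × (5.55 - 4.12) = -2.431%, loss ≈ 4199 × 2.431/100 ≈ 102.
Year 1986: gap = -1.7 × (6.45 - 4.12) = -3.961%, loss ≈ 4199 × 3.961/100 ≈ 166.
Total lost output = 138 + 79 + 160 + 102 + 166 = 645 billion.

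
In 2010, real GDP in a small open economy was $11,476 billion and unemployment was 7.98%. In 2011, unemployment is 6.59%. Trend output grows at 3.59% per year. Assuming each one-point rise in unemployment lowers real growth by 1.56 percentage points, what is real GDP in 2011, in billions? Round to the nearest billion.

$12,137 billion

Δu = 6.59 - 7.98 = -1.39 points.
Okun's law (growth form): g_Y = g_Y* - β × Δu = 3.59 - 1.56 × (-1.39) = 3.59 + 2.1684 = 5.7584%.
Real GDP in the next year = 11476 × (1 + 5.7584/100) = 11476 × 1.057584 ≈ 12137 billion.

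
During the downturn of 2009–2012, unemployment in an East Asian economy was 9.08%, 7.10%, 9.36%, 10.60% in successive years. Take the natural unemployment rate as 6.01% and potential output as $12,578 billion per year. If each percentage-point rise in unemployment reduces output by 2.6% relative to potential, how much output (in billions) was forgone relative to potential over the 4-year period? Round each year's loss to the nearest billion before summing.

Year 2009: gap = -2.6 × (9.08 - 6.01) = -7.982%, loss ≈ 12578 × 7.982/100 ≈ 1004.
Year 2010: gap = -2.6 × (7.1 - 6.01) = -2.834%, loss ≈ 12578 × 2.834/100 ≈ 356.
Year 2011: gap = -2.6 × (9.36 - 6.01) = -8.71%, loss ≈ 12578 × 8.71/100 ≈ 1096.
Year 2012: gap = -2.6 × (10.6 - 6.01) = -11.934%, loss ≈ 12578 × 11.934/100 ≈ 1501.
Total lost output = 1004 + 356 + 1096 + 1501 = 3957 billion.

$3,957 billion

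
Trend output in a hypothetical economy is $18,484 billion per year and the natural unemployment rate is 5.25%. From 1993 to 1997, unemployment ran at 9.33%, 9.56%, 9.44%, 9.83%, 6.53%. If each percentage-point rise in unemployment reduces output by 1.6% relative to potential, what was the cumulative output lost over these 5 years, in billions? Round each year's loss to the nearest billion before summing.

$5,455 billion

Year 1993: gap = -1.6 × (9.33 - 5.25) = -6.528%, loss ≈ 18484 × 6.528/100 ≈ 1207.
Year 1994: gap = -1.6 × (9.56 - 5.25) = -6.896%, loss ≈ 18484 × 6.896/100 ≈ 1275.
Year 1995: gap = -1.6 × (9.44 - 5.25) = -6.704%, loss ≈ 18484 × 6.704/100 ≈ 1239.
Year 1996: gap = -1.6 × (9.83 - 5.25) = -7.328%, loss ≈ 18484 × 7.328/100 ≈ 1355.
Year 1997: gap = -1.6 × (6.53 - 5.25) = -2.048%, loss ≈ 18484 × 2.048/100 ≈ 379.
Total lost output = 1207 + 1275 + 1239 + 1355 + 379 = 5455 billion.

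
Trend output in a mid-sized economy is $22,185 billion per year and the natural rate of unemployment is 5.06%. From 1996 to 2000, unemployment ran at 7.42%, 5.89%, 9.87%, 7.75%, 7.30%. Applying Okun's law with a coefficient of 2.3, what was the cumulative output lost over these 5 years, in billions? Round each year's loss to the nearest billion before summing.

Year 1996: gap = -2.3 × (7.42 - 5.06) = -5.428%, loss ≈ 22185 × 5.428/100 ≈ 1204.
Year 1997: gap = -2.3 × (5.89 - 5.06) = -1.909%, loss ≈ 22185 × 1.909/100 ≈ 424.
Year 1998: gap = -2.3 × (9.87 - 5.06) = -11.063%, loss ≈ 22185 × 11.063/100 ≈ 2454.
Year 1999: gap = -2.3 × (7.75 - 5.06) = -6.187%, loss ≈ 22185 × 6.187/100 ≈ 1373.
Year 2000: gap = -2.3 × (7.3 - 5.06) = -5.152%, loss ≈ 22185 × 5.152/100 ≈ 1143.
Total lost output = 1204 + 424 + 2454 + 1373 + 1143 = 6598 billion.

$6,598 billion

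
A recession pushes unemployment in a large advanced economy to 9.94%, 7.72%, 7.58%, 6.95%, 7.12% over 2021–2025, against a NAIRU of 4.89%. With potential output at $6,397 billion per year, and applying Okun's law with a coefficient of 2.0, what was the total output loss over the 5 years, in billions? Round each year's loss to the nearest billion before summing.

$1,901 billion

Year 2021: gap = -2.0 × (9.94 - 4.89) = -10.1%, loss ≈ 6397 × 10.1/100 ≈ 646.
Year 2022: gap = -2.0 × (7.72 - 4.89) = -5.66%, loss ≈ 6397 × 5.66/100 ≈ 362.
Year 2023: gap = -2.0 × (7.58 - 4.89) = -5.38%, loss ≈ 6397 × 5.38/100 ≈ 344.
Year 2024: gap = -2.0 × (6.95 - 4.89) = -4.12%, loss ≈ 6397 × 4.12/100 ≈ 264.
Year 2025: gap = -2.0 × (7.12 - 4.89) = -4.46%, loss ≈ 6397 × 4.46/100 ≈ 285.
Total lost output = 646 + 362 + 344 + 264 + 285 = 1901 billion.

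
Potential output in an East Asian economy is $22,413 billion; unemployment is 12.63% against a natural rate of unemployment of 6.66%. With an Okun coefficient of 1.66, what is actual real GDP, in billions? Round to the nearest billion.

Unemployment gap = 12.63 - 6.66 = 5.97 points, so the output gap is -1.66 × 5.97 = -9.9102%.
Actual GDP = 22413 × (1 - 9.9102/100) = 22413 × 0.900898 ≈ 20192 billion.

$20,192 billion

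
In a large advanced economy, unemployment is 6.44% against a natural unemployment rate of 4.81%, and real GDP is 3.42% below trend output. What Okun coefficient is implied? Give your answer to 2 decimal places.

Okun's law: output gap = -β × (u - u*).
-3.42 = -β × (6.44 - 4.81) = -β × 1.63, so β = 3.42/1.63 = 2.10.

β ≈ 2.10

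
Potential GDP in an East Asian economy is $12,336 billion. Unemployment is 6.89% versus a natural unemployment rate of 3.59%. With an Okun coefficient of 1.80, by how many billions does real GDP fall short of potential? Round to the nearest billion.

Output gap = -1.80 × (6.89 - 3.59) = -1.8 × 3.3 = -5.94%.
Actual GDP ≈ 12336 × 0.9406 ≈ 11603 billion, so the shortfall is 12336 - 11603 = 733 billion.

$733 billion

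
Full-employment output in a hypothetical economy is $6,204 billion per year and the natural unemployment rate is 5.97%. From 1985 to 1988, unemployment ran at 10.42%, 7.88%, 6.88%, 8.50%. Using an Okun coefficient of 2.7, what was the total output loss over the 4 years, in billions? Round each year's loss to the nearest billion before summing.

Year 1985: gap = -2.7 × (10.42 - 5.97) = -12.015%, loss ≈ 6204 × 12.015/100 ≈ 745.
Year 1986: gap = -2.7 × (7.88 - 5.97) = -5.157%, loss ≈ 6204 × 5.157/100 ≈ 320.
Year 1987: gap = -2.7 × (6.88 - 5.97) = -2.457%, loss ≈ 6204 × 2.457/100 ≈ 152.
Year 1988: gap = -2.7 × (8.5 - 5.97) = -6.831%, loss ≈ 6204 × 6.831/100 ≈ 424.
Total lost output = 745 + 320 + 152 + 424 = 1641 billion.

$1,641 billion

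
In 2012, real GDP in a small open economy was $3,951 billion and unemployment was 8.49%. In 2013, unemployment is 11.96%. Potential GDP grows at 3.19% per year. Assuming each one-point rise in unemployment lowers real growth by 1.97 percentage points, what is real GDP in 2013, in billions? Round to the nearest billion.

$3,807 billion

Δu = 11.96 - 8.49 = 3.47 points.
Okun's law (growth form): g_Y = g_Y* - β × Δu = 3.19 - 1.97 × (3.47) = 3.19 - 6.8359 = -3.6459%.
Real GDP in the next year = 3951 × (1 - 3.6459/100) = 3951 × 0.963541 ≈ 3807 billion.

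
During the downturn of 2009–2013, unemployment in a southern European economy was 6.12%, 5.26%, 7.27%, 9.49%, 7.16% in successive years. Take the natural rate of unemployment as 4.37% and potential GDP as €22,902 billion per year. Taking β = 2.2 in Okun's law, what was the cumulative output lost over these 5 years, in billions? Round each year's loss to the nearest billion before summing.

€6,777 billion

Year 2009: gap = -2.2 × (6.12 - 4.37) = -3.85%, loss ≈ 22902 × 3.85/100 ≈ 882.
Year 2010: gap = -2.2 × (5.26 - 4.37) = -1.958%, loss ≈ 22902 × 1.958/100 ≈ 448.
Year 2011: gap = -2.2 × (7.27 - 4.37) = -6.38%, loss ≈ 22902 × 6.38/100 ≈ 1461.
Year 2012: gap = -2.2 × (9.49 - 4.37) = -11.264%, loss ≈ 22902 × 11.264/100 ≈ 2580.
Year 2013: gap = -2.2 × (7.16 - 4.37) = -6.138%, loss ≈ 22902 × 6.138/100 ≈ 1406.
Total lost output = 882 + 448 + 1461 + 2580 + 1406 = 6777 billion.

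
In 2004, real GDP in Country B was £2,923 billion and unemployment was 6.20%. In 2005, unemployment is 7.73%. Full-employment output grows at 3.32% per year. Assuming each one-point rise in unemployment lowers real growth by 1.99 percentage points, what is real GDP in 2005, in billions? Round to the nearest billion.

£2,931 billion

Δu = 7.73 - 6.2 = 1.53 points.
Okun's law (growth form): g_Y = g_Y* - β × Δu = 3.32 - 1.99 × (1.53) = 3.32 - 3.0447 = 0.2753%.
Real GDP in the next year = 2923 × (1 + 0.2753/100) = 2923 × 1.002753 ≈ 2931 billion.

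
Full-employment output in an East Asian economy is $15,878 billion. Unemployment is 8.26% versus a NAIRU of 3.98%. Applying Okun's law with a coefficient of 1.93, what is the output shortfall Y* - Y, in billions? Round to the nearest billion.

Output gap = -1.93 × (8.26 - 3.98) = -1.93 × 4.28 = -8.2604%.
Actual GDP ≈ 15878 × 0.917396 ≈ 14566 billion, so the shortfall is 15878 - 14566 = 1312 billion.

$1,312 billion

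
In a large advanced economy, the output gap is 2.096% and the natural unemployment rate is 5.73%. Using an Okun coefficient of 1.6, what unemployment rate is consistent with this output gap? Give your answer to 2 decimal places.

4.42%

From Okun's law, u - u* = -(output gap)/β = -(2.096)/1.6 = -1.31 points.
So u = 5.73 - 1.31 = 4.42%.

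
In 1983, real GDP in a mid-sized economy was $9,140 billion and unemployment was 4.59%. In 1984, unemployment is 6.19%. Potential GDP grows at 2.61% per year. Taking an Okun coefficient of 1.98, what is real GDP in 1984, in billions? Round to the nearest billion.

Δu = 6.19 - 4.59 = 1.6 points.
Okun's law (growth form): g_Y = g_Y* - β × Δu = 2.61 - 1.98 × (1.60) = 2.61 - 3.168 = -0.558%.
Real GDP in the next year = 9140 × (1 - 0.558/100) = 9140 × 0.99442 ≈ 9089 billion.

$9,089 billion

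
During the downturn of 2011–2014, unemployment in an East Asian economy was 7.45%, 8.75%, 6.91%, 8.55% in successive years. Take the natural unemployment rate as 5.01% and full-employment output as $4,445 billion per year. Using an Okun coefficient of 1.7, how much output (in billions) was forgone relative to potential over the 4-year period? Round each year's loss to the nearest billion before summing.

$879 billion

Year 2011: gap = -1.7 × (7.45 - 5.01) = -4.148%, loss ≈ 4445 × 4.148/100 ≈ 184.
Year 2012: gap = -1.7 × (8.75 - 5.01) = -6.358%, loss ≈ 4445 × 6.358/100 ≈ 283.
Year 2013: gap = -1.7 × (6.91 - 5.01) = -3.23%, loss ≈ 4445 × 3.23/100 ≈ 144.
Year 2014: gap = -1.7 × (8.55 - 5.01) = -6.018%, loss ≈ 4445 × 6.018/100 ≈ 268.
Total lost output = 184 + 283 + 144 + 268 = 879 billion.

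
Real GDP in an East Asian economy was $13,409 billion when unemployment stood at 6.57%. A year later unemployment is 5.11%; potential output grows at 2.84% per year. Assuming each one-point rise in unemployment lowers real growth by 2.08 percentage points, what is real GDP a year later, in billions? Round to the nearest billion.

$14,197 billion

Δu = 5.11 - 6.57 = -1.46 points.
Okun's law (growth form): g_Y = g_Y* - β × Δu = 2.84 - 2.08 × (-1.46) = 2.84 + 3.0368 = 5.8768%.
Real GDP in the next year = 13409 × (1 + 5.8768/100) = 13409 × 1.058768 ≈ 14197 billion.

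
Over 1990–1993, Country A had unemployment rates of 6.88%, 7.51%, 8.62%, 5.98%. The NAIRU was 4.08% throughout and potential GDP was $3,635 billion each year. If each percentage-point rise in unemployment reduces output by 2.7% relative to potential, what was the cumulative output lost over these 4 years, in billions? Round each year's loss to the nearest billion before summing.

Year 1990: gap = -2.7 × (6.88 - 4.08) = -7.56%, loss ≈ 3635 × 7.56/100 ≈ 275.
Year 1991: gap = -2.7 × (7.51 - 4.08) = -9.261%, loss ≈ 3635 × 9.261/100 ≈ 337.
Year 1992: gap = -2.7 × (8.62 - 4.08) = -12.258%, loss ≈ 3635 × 12.258/100 ≈ 446.
Year 1993: gap = -2.7 × (5.98 - 4.08) = -5.13%, loss ≈ 3635 × 5.13/100 ≈ 186.
Total lost output = 275 + 337 + 446 + 186 = 1244 billion.

$1,244 billion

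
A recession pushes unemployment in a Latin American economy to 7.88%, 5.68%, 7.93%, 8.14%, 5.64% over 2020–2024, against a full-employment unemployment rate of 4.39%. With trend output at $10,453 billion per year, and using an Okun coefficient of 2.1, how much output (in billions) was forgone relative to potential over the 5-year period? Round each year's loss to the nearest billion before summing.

Year 2020: gap = -2.1 × (7.88 - 4.39) = -7.329%, loss ≈ 10453 × 7.329/100 ≈ 766.
Year 2021: gap = -2.1 × (5.68 - 4.39) = -2.709%, loss ≈ 10453 × 2.709/100 ≈ 283.
Year 2022: gap = -2.1 × (7.93 - 4.39) = -7.434%, loss ≈ 10453 × 7.434/100 ≈ 777.
Year 2023: gap = -2.1 × (8.14 - 4.39) = -7.875%, loss ≈ 10453 × 7.875/100 ≈ 823.
Year 2024: gap = -2.1 × (5.64 - 4.39) = -2.625%, loss ≈ 10453 × 2.625/100 ≈ 274.
Total lost output = 766 + 283 + 777 + 823 + 274 = 2923 billion.

$2,923 billion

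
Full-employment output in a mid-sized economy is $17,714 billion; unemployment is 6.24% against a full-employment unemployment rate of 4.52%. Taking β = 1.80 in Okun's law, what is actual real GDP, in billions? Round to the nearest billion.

Unemployment gap = 6.24 - 4.52 = 1.72 points, so the output gap is -1.8 × 1.72 = -3.096%.
Actual GDP = 17714 × (1 - 3.096/100) = 17714 × 0.96904 ≈ 17166 billion.

$17,166 billion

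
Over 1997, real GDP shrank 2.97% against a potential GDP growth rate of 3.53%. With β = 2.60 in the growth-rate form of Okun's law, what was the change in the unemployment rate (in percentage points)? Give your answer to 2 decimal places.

2.50 percentage points

Growth-rate Okun's law: g_Y = g_Y* - β × Δu, so Δu = (g_Y* - g_Y)/β.
Δu = (3.53 + 2.97)/2.60 = 6.5/2.60 = 2.50 percentage points.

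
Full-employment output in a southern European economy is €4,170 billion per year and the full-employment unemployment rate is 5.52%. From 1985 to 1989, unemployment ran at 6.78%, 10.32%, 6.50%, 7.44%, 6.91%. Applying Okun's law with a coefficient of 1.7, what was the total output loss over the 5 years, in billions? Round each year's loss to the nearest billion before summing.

€733 billion

Year 1985: gap = -1.7 × (6.78 - 5.52) = -2.142%, loss ≈ 4170 × 2.142/100 ≈ 89.
Year 1986: gap = -1.7 × (10.32 - 5.52) = -8.16%, loss ≈ 4170 × 8.16/100 ≈ 340.
Year 1987: gap = -1.7 × (6.5 - 5.52) = -1.666%, loss ≈ 4170 × 1.666/100 ≈ 69.
Year 1988: gap = -1.7 × (7.44 - 5.52) = -3.264%, loss ≈ 4170 × 3.264/100 ≈ 136.
Year 1989: gap = -1.7 × (6.91 - 5.52) = -2.363%, loss ≈ 4170 × 2.363/100 ≈ 99.
Total lost output = 89 + 340 + 69 + 136 + 99 = 733 billion.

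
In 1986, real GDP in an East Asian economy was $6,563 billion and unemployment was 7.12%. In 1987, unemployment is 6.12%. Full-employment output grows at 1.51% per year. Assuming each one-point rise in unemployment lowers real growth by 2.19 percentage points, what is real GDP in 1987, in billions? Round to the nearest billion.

Δu = 6.12 - 7.12 = -1 point.
Okun's law (growth form): g_Y = g_Y* - β × Δu = 1.51 - 2.19 × (-1.00) = 1.51 + 2.19 = 3.7%.
Real GDP in the next year = 6563 × (1 + 3.7/100) = 6563 × 1.037 ≈ 6806 billion.

$6,806 billion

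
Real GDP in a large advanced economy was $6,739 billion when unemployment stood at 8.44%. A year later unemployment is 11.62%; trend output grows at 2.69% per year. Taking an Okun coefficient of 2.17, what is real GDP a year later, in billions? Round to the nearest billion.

$6,455 billion

Δu = 11.62 - 8.44 = 3.18 points.
Okun's law (growth form): g_Y = g_Y* - β × Δu = 2.69 - 2.17 × (3.18) = 2.69 - 6.9006 = -4.2106%.
Real GDP in the next year = 6739 × (1 - 4.2106/100) = 6739 × 0.957894 ≈ 6455 billion.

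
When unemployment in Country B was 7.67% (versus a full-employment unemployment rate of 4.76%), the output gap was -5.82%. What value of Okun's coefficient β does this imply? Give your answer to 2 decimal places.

β ≈ 2.00

Okun's law: output gap = -β × (u - u*).
-5.82 = -β × (7.67 - 4.76) = -β × 2.91, so β = 5.82/2.91 = 2.00.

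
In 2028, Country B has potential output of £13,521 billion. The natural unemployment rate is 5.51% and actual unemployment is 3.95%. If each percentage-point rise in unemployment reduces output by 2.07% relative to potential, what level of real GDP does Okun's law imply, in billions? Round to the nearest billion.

£13,958 billion

Unemployment gap = 3.95 - 5.51 = -1.56 points, so the output gap is -2.07 × (-1.56) = 3.2292%.
Actual GDP = 13521 × (1 + 3.2292/100) = 13521 × 1.032292 ≈ 13958 billion.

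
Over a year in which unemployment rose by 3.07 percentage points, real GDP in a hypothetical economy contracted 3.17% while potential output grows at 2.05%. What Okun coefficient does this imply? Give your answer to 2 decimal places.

Growth form: g_Y = g_Y* - β × Δu, so β = (g_Y* - g_Y)/Δu.
β = (2.05 + 3.17)/3.07 = 5.22/3.07 = 1.70.

β ≈ 1.70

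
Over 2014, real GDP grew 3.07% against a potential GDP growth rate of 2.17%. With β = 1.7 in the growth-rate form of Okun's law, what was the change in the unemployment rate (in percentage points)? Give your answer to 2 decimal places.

Growth-rate Okun's law: g_Y = g_Y* - β × Δu, so Δu = (g_Y* - g_Y)/β.
Δu = (2.17 - 3.07)/1.7 = -0.9/1.7 = -0.53 percentage points.

-0.53 percentage points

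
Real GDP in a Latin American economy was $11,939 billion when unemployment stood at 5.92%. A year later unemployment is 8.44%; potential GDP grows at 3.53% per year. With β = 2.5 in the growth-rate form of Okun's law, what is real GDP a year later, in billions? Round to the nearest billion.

Δu = 8.44 - 5.92 = 2.52 points.
Okun's law (growth form): g_Y = g_Y* - β × Δu = 3.53 - 2.5 × (2.52) = 3.53 - 6.3 = -2.77%.
Real GDP in the next year = 11939 × (1 - 2.77/100) = 11939 × 0.9723 ≈ 11608 billion.

$11,608 billion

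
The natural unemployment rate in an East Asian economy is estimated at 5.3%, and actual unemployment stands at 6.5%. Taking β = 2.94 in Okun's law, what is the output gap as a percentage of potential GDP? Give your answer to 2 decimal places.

The unemployment gap is 6.5 - 5.3 = 1.2 percentage points.
Okun's law gives an output gap of -2.94 × 1.2 = -3.528%, i.e. 3.53% below potential.

-3.53%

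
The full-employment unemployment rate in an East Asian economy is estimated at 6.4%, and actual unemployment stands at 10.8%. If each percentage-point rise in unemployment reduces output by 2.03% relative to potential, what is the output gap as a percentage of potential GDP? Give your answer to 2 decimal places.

The unemployment gap is 10.8 - 6.4 = 4.4 percentage points.
Okun's law gives an output gap of -2.03 × 4.4 = -8.932%, i.e. 8.93% below potential.

-8.93%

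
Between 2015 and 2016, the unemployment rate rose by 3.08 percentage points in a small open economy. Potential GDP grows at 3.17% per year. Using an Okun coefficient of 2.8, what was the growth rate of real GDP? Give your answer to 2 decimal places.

Growth-rate Okun's law: g_Y = g_Y* - β × Δu.
g_Y = 3.17 - 2.8 × (3.08) = 3.17 - 8.624 = -5.454%, i.e. -5.45% to 2 d.p.

-5.45%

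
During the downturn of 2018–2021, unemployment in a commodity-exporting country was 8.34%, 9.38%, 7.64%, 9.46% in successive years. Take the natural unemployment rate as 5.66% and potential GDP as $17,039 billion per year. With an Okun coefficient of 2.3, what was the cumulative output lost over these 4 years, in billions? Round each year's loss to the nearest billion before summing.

$4,773 billion

Year 2018: gap = -2.3 × (8.34 - 5.66) = -6.164%, loss ≈ 17039 × 6.164/100 ≈ 1050.
Year 2019: gap = -2.3 × (9.38 - 5.66) = -8.556%, loss ≈ 17039 × 8.556/100 ≈ 1458.
Year 2020: gap = -2.3 × (7.64 - 5.66) = -4.554%, loss ≈ 17039 × 4.554/100 ≈ 776.
Year 2021: gap = -2.3 × (9.46 - 5.66) = -8.74%, loss ≈ 17039 × 8.74/100 ≈ 1489.
Total lost output = 1050 + 1458 + 776 + 1489 = 4773 billion.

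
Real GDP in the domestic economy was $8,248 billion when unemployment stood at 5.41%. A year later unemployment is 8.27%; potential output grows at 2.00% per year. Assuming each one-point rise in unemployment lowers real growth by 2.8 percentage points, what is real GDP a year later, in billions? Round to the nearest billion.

Δu = 8.27 - 5.41 = 2.86 points.
Okun's law (growth form): g_Y = g_Y* - β × Δu = 2.00 - 2.8 × (2.86) = 2 - 8.008 = -6.008%.
Real GDP in the next year = 8248 × (1 - 6.008/100) = 8248 × 0.93992 ≈ 7752 billion.

$7,752 billion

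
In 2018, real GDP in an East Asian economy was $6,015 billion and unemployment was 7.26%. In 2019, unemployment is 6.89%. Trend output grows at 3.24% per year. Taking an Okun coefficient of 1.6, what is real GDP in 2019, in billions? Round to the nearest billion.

$6,245 billion

Δu = 6.89 - 7.26 = -0.37 points.
Okun's law (growth form): g_Y = g_Y* - β × Δu = 3.24 - 1.6 × (-0.37) = 3.24 + 0.592 = 3.832%.
Real GDP in the next year = 6015 × (1 + 3.832/100) = 6015 × 1.03832 ≈ 6245 billion.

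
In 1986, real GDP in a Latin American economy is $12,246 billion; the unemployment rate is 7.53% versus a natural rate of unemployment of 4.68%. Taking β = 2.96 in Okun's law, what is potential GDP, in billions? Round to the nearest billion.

$13,374 billion

Unemployment gap = 7.53 - 4.68 = 2.85 points, so output gap = -2.96 × 2.85 = -8.436%.
Since Y = Y* × (1 + gap/100), Y* = 12246/0.91564 ≈ 13374 billion.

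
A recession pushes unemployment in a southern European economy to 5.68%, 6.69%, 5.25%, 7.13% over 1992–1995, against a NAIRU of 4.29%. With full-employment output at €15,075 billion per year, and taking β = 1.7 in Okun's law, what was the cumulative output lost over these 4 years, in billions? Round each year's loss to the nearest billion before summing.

Year 1992: gap = -1.7 × (5.68 - 4.29) = -2.363%, loss ≈ 15075 × 2.363/100 ≈ 356.
Year 1993: gap = -1.7 × (6.69 - 4.29) = -4.08%, loss ≈ 15075 × 4.08/100 ≈ 615.
Year 1994: gap = -1.7 × (5.25 - 4.29) = -1.632%, loss ≈ 15075 × 1.632/100 ≈ 246.
Year 1995: gap = -1.7 × (7.13 - 4.29) = -4.828%, loss ≈ 15075 × 4.828/100 ≈ 728.
Total lost output = 356 + 615 + 246 + 728 = 1945 billion.

€1,945 billion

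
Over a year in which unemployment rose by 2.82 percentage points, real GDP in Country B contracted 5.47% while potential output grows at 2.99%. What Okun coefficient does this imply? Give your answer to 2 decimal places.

Growth form: g_Y = g_Y* - β × Δu, so β = (g_Y* - g_Y)/Δu.
β = (2.99 + 5.47)/2.82 = 8.46/2.82 = 3.00.

β ≈ 3.00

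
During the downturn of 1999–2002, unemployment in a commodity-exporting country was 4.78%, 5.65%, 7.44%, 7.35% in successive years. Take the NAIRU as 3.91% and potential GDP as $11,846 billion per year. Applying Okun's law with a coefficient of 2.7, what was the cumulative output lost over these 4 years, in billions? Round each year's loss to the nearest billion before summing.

$3,064 billion

Year 1999: gap = -2.7 × (4.78 - 3.91) = -2.349%, loss ≈ 11846 × 2.349/100 ≈ 278.
Year 2000: gap = -2.7 × (5.65 - 3.91) = -4.698%, loss ≈ 11846 × 4.698/100 ≈ 557.
Year 2001: gap = -2.7 × (7.44 - 3.91) = -9.531%, loss ≈ 11846 × 9.531/100 ≈ 1129.
Year 2002: gap = -2.7 × (7.35 - 3.91) = -9.288%, loss ≈ 11846 × 9.288/100 ≈ 1100.
Total lost output = 278 + 557 + 1129 + 1100 = 3064 billion.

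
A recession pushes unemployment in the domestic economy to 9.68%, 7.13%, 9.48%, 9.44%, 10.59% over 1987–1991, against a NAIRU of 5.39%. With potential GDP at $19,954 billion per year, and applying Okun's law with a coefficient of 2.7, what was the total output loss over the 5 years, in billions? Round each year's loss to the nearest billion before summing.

$10,436 billion

Year 1987: gap = -2.7 × (9.68 - 5.39) = -11.583%, loss ≈ 19954 × 11.583/100 ≈ 2311.
Year 1988: gap = -2.7 × (7.13 - 5.39) = -4.698%, loss ≈ 19954 × 4.698/100 ≈ 937.
Year 1989: gap = -2.7 × (9.48 - 5.39) = -11.043%, loss ≈ 19954 × 11.043/100 ≈ 2204.
Year 1990: gap = -2.7 × (9.44 - 5.39) = -10.935%, loss ≈ 19954 × 10.935/100 ≈ 2182.
Year 1991: gap = -2.7 × (10.59 - 5.39) = -14.04%, loss ≈ 19954 × 14.04/100 ≈ 2802.
Total lost output = 2311 + 937 + 2204 + 2182 + 2802 = 10436 billion.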